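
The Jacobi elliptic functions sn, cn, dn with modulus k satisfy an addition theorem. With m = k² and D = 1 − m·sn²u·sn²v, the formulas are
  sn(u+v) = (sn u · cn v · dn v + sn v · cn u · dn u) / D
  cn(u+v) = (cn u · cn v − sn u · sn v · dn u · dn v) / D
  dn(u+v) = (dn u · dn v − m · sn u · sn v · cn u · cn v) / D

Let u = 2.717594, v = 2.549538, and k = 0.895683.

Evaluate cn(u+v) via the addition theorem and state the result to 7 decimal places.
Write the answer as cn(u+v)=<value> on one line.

sn u = 0.9784343560050358, cn u = -0.2065580087748012, dn u = 0.4816439011358488
sn v = 0.9916753516540978, cn v = -0.1287633368693182, dn v = 0.4594053041557583
m = k² = 0.802248036489
D = 1 − m·sn²u·sn²v = 0.24471460268561
cn(u+v) = (cn u·cn v − sn u·sn v·dn u·dn v)/D = -0.1880985702945366/0.24471460268561 = -0.7686446506675811

cn(u+v)=-0.7686447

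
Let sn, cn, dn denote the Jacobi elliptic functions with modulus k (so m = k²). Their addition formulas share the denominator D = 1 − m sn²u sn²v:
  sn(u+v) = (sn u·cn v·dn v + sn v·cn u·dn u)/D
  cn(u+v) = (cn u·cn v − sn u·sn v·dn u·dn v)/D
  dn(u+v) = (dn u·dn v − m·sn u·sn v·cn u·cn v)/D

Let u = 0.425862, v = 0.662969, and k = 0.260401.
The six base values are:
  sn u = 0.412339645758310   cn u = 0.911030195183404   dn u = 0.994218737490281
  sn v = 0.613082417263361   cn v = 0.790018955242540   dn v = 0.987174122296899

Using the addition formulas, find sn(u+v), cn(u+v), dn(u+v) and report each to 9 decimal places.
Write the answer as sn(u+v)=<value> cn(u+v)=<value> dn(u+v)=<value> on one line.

m = k² = 0.067808680801
D = 1 − m·sn²u·sn²v = 0.9956665558419516
sn(u+v) = (sn u·cn v·dn v + sn v·cn u·dn u)/D = 0.8768855753740367/0.9956665558419516 = 0.880702048521182
cn(u+v) = (cn u·cn v − sn u·sn v·dn u·dn v)/D = 0.4716180426183023/0.9956665558419516 = 0.4736706680074179
dn(u+v) = (dn u·dn v − m·sn u·sn v·cn u·cn v)/D = 0.9691294423009941/0.9956665558419516 = 0.9733473888569881

sn(u+v)=0.880702049 cn(u+v)=0.473670668 dn(u+v)=0.973347389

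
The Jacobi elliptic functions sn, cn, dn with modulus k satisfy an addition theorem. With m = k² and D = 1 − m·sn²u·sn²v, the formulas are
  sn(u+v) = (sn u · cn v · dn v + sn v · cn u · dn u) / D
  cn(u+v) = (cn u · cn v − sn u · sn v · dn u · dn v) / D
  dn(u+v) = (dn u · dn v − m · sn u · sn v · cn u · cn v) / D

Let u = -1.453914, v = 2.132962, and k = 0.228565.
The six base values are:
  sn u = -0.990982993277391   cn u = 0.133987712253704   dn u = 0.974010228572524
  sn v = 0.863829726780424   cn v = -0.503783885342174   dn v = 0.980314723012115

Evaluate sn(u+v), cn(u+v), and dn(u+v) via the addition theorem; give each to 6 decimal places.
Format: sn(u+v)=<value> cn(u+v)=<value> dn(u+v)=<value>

m = k² = 0.052241959225
D = 1 − m·sn²u·sn²v = 0.9617168073198129
sn(u+v) = (sn u·cn v·dn v + sn v·cn u·dn u)/D = 0.6021480060807747/0.9617168073198129 = 0.626117794238085
cn(u+v) = (cn u·cn v − sn u·sn v·dn u·dn v)/D = 0.7498779875782203/0.9617168073198129 = 0.779728483344321
dn(u+v) = (dn u·dn v − m·sn u·sn v·cn u·cn v)/D = 0.9518178459476165/0.9617168073198129 = 0.9897069893165498

sn(u+v)=0.626118 cn(u+v)=0.779728 dn(u+v)=0.989707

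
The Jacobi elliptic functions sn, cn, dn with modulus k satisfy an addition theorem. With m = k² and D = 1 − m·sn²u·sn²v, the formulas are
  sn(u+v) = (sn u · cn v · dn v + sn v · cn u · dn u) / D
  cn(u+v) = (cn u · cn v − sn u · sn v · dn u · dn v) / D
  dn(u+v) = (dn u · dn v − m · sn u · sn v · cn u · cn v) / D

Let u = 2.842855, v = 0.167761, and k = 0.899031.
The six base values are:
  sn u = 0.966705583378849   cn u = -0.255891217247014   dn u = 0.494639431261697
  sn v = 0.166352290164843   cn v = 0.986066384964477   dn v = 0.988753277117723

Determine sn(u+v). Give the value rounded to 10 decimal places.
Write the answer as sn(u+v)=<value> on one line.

sn(u+v)=0.9411311070

m = k² = 0.808256738961
D = 1 − m·sn²u·sn²v = 0.979097638401701
sn(u+v) = (sn u·cn v·dn v + sn v·cn u·dn u)/D = 0.9214592443059383/0.979097638401701 = 0.9411311070161983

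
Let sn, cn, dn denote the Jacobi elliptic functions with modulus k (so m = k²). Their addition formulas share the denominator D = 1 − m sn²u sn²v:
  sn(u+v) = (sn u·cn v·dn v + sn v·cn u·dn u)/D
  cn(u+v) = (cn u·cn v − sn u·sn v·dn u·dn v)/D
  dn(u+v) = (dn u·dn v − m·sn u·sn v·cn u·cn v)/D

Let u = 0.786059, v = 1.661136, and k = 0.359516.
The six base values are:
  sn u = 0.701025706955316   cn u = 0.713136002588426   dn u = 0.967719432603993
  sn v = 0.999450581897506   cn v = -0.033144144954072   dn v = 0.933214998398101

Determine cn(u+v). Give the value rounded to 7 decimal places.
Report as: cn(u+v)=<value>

m = k² = 0.129251754256
D = 1 − m·sn²u·sn²v = 0.9365506781520276
cn(u+v) = (cn u·cn v − sn u·sn v·dn u·dn v)/D = -0.6563779603190907/0.9365506781520276 = -0.7008461748319216

cn(u+v)=-0.7008462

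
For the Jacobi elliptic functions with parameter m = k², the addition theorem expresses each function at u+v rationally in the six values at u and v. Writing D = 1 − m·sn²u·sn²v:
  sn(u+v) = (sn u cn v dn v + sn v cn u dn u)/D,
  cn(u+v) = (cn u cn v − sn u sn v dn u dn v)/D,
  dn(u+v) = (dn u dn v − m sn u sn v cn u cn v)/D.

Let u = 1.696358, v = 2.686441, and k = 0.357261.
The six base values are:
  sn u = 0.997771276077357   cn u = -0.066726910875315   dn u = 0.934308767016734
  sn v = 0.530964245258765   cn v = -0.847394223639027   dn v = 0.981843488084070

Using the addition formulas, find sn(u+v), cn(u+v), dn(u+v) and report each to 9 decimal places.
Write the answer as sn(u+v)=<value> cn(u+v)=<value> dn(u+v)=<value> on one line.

m = k² = 0.127635422121
D = 1 − m·sn²u·sn²v = 0.964176850328523
sn(u+v) = (sn u·cn v·dn v + sn v·cn u·dn u)/D = -0.8632563725804723/0.964176850328523 = -0.8953299099499598
cn(u+v) = (cn u·cn v − sn u·sn v·dn u·dn v)/D = -0.4294478244311359/0.964176850328523 = -0.4454035836732759
dn(u+v) = (dn u·dn v − m·sn u·sn v·cn u·cn v)/D = 0.9135215411070669/0.964176850328523 = 0.9474626369589808

sn(u+v)=-0.895329910 cn(u+v)=-0.445403584 dn(u+v)=0.947462637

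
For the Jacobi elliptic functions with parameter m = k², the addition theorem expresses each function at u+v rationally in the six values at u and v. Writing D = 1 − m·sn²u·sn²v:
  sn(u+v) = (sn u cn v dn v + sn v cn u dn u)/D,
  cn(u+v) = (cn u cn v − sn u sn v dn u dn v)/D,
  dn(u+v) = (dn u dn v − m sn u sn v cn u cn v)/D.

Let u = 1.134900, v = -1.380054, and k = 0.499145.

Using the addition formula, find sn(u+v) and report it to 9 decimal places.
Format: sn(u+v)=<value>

sn u = 0.8857584070847498, cn u = 0.464146576286723, dn u = 0.8969549838944113
sn v = -0.9649611882408766, cn v = 0.2623926546013732, dn v = 0.8763606158050774
m = k² = 0.249145731025
D = 1 − m·sn²u·sn²v = 0.8179864550603944
sn(u+v) = (sn u·cn v·dn v + sn v·cn u·dn u)/D = -0.1980506094691497/0.8179864550603944 = -0.2421196686619059

sn(u+v)=-0.242119669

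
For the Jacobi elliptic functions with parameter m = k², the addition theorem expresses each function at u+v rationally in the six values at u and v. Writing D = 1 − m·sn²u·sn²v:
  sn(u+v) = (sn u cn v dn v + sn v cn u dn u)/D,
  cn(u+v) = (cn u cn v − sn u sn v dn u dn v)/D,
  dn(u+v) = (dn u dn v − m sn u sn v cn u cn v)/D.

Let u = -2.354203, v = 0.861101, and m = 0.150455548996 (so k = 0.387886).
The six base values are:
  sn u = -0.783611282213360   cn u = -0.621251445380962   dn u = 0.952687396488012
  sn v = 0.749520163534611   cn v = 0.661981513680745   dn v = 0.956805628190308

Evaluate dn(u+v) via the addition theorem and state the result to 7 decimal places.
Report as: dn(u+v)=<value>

dn(u+v)=0.9231051

m = k² = 0.150455548996
D = 1 − m·sn²u·sn²v = 0.9480989419353996
dn(u+v) = (dn u·dn v − m·sn u·sn v·cn u·cn v)/D = 0.8751949423277245/0.9480989419353996 = 0.923105072284067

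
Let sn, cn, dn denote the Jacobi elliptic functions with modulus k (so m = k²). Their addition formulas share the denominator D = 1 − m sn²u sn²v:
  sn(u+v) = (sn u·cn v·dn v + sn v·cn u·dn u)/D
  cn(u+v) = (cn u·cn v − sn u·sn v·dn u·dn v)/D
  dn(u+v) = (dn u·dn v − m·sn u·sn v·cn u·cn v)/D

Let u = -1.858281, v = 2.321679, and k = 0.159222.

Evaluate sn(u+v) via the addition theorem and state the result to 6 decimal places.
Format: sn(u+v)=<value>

sn(u+v)=0.446630

sn u = -0.9627142150879294, cn u = -0.2705204984241158, dn u = 0.9881819782260767
sn v = 0.7432666655543927, cn v = -0.6689952644642968, dn v = 0.9929726087862522
m = k² = 0.025351645284
D = 1 − m·sn²u·sn²v = 0.9870195356082487
sn(u+v) = (sn u·cn v·dn v + sn v·cn u·dn u)/D = 0.4408326182663848/0.9870195356082487 = 0.4466300841702415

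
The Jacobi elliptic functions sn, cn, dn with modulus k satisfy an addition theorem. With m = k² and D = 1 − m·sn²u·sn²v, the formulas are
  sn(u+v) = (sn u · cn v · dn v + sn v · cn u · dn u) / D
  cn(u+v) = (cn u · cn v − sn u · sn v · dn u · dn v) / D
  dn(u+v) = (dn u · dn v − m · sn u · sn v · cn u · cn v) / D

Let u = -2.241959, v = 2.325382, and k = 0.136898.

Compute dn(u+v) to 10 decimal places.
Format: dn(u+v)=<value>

dn(u+v)=0.9999349386

sn u = -0.7910300599303993, cn u = -0.6117772832383603, dn u = 0.994119299726853
sn v = 0.7376117569259607, cn v = -0.6752250706576271, dn v = 0.9948887020609685
m = k² = 0.018741062404
D = 1 − m·sn²u·sn²v = 0.9936197772335006
dn(u+v) = (dn u·dn v − m·sn u·sn v·cn u·cn v)/D = 0.9935551309365657/0.9936197772335006 = 0.9999349385968193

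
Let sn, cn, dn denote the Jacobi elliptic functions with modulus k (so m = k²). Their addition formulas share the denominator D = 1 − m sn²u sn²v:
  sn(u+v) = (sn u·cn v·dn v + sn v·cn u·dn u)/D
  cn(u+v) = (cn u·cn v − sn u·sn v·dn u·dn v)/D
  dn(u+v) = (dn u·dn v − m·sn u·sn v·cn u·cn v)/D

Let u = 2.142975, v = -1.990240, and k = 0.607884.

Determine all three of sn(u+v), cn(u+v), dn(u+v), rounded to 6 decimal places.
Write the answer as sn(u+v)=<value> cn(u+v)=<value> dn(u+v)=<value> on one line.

sn u = 0.9525537970618177, cn u = -0.3043702740135992, dn u = 0.8152975630345253
sn v = -0.982779280276513, cn v = -0.1847833495182374, dn v = 0.8019316441545941
m = k² = 0.369522957456
D = 1 − m·sn²u·sn²v = 0.6761585512331658
sn(u+v) = (sn u·cn v·dn v + sn v·cn u·dn u)/D = 0.1027261153133878/0.6761585512331658 = 0.1519260758087548
cn(u+v) = (cn u·cn v − sn u·sn v·dn u·dn v)/D = 0.6683096076208648/0.6761585512331658 = 0.9883918592791791
dn(u+v) = (dn u·dn v − m·sn u·sn v·cn u·cn v)/D = 0.6732688454154696/0.6761585512331658 = 0.9957262896218261

sn(u+v)=0.151926 cn(u+v)=0.988392 dn(u+v)=0.995726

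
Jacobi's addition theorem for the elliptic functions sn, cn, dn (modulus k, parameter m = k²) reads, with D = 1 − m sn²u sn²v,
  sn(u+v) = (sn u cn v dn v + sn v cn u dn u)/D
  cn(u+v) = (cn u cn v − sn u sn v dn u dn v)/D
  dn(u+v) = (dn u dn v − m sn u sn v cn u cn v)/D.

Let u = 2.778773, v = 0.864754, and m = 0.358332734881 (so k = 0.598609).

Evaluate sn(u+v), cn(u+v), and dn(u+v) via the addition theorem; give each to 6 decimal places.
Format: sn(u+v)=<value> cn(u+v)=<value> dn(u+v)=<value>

sn(u+v)=-0.143495 cn(u+v)=-0.989651 dn(u+v)=0.996304

sn u = 0.6446451791815341, cn u = -0.7644819114655414, dn u = 0.9225446300896435
sn v = 0.7390843116407678, cn v = 0.6736129306111132, dn v = 0.8968067312254587
m = k² = 0.358332734881
D = 1 − m·sn²u·sn²v = 0.9186577970241964
sn(u+v) = (sn u·cn v·dn v + sn v·cn u·dn u)/D = -0.1318224722796512/0.9186577970241964 = -0.1434946426260824
cn(u+v) = (cn u·cn v − sn u·sn v·dn u·dn v)/D = -0.9091506936891321/0.9186577970241964 = -0.9896510938394465
dn(u+v) = (dn u·dn v − m·sn u·sn v·cn u·cn v)/D = 0.9152624439262396/0.9186577970241964 = 0.996304006661724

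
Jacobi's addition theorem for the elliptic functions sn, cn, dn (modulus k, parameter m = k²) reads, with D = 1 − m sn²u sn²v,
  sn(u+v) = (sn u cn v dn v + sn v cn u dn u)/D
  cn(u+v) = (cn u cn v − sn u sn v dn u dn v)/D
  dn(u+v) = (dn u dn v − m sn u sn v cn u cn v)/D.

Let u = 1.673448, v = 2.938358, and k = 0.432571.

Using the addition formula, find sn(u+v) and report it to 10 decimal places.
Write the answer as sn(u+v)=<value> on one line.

sn(u+v)=-0.9508909545

sn u = 0.9998331413319877, cn u = -0.01826716984673359, dn u = 0.9016344986521277
sn v = 0.3583533144490097, cn v = -0.9335860442527026, dn v = 0.9879123907681255
m = k² = 0.187117670041
D = 1 − m·sn²u·sn²v = 0.975978910094144
sn(u+v) = (sn u·cn v·dn v + sn v·cn u·dn u)/D = -0.9280495173794027/0.975978910094144 = -0.9508909544878199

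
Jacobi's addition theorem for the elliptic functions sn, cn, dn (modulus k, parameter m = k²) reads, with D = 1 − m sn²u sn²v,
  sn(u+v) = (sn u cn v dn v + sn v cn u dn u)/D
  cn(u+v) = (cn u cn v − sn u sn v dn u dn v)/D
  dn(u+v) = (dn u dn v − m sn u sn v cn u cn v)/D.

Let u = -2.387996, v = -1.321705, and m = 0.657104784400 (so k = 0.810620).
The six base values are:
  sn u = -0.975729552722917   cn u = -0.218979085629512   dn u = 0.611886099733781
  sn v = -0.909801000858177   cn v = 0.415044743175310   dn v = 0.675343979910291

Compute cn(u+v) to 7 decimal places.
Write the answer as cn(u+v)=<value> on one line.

m = k² = 0.6571047844
D = 1 − m·sn²u·sn²v = 0.4821710008623878
cn(u+v) = (cn u·cn v − sn u·sn v·dn u·dn v)/D = -0.457721730081205/0.4821710008623878 = -0.9492933611987159

cn(u+v)=-0.9492934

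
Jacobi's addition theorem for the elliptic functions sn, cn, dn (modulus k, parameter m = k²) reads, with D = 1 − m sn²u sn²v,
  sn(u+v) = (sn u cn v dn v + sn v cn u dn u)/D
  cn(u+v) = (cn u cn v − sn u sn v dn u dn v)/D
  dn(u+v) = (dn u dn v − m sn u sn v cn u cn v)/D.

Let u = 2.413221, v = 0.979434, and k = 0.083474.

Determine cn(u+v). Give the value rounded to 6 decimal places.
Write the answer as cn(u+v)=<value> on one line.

cn(u+v)=-0.970003

sn u = 0.669439353500604, cn u = -0.7428667121258654, dn u = 0.9984374483963395
sn v = 0.829679970521004, cn v = 0.55823932727484, dn v = 0.997598871638056
m = k² = 0.006967908676
D = 1 − m·sn²u·sn²v = 0.9978504569871884
cn(u+v) = (cn u·cn v − sn u·sn v·dn u·dn v)/D = -0.9679184117812043/0.9978504569871884 = -0.9700034759753901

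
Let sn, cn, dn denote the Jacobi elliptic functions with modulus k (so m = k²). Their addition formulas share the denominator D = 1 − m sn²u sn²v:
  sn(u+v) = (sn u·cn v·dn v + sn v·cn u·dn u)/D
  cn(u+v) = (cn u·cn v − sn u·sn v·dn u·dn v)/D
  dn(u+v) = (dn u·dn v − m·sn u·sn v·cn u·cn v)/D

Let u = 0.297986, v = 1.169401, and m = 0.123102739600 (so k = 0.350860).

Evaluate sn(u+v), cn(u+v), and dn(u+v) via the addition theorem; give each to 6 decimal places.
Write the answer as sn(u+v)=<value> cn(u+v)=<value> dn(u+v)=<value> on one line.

sn u = 0.2930859603805249, cn u = 0.9560860943596164, dn u = 0.994698723720335
sn v = 0.9104991420851666, cn v = 0.4135109578501827, dn v = 0.9476005273253455
m = k² = 0.1231027396
D = 1 − m·sn²u·sn²v = 0.9912336898868049
sn(u+v) = (sn u·cn v·dn v + sn v·cn u·dn u)/D = 0.9807444662315204/0.9912336898868049 = 0.9894180113506005
cn(u+v) = (cn u·cn v − sn u·sn v·dn u·dn v)/D = 0.1438211386509671/0.9912336898868049 = 0.1450930694934218
dn(u+v) = (dn u·dn v − m·sn u·sn v·cn u·cn v)/D = 0.9295895130623886/0.9912336898868049 = 0.9378106520658556

sn(u+v)=0.989418 cn(u+v)=0.145093 dn(u+v)=0.937811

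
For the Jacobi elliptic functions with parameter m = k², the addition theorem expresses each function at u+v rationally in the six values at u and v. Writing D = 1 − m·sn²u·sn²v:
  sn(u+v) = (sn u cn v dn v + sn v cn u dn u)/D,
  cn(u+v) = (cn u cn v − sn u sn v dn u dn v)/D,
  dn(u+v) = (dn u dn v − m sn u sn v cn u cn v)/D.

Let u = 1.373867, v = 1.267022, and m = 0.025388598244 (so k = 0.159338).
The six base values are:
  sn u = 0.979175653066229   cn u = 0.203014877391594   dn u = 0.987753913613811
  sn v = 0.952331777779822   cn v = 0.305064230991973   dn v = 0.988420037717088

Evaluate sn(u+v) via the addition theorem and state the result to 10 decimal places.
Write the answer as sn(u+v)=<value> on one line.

m = k² = 0.025388598244
D = 1 − m·sn²u·sn²v = 0.9779231814357252
sn(u+v) = (sn u·cn v·dn v + sn v·cn u·dn u)/D = 0.4862222912218037/0.9779231814357252 = 0.4971988602499051

sn(u+v)=0.4971988602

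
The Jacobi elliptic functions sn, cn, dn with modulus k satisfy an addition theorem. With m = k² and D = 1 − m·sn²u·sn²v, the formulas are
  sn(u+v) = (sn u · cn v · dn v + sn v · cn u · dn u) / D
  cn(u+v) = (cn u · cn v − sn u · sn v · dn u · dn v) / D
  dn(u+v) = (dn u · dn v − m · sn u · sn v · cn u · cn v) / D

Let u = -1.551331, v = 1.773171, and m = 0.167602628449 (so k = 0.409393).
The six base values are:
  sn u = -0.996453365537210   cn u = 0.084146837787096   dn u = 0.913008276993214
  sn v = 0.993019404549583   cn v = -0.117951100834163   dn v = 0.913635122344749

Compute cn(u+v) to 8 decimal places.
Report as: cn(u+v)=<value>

cn(u+v)=0.97556063

m = k² = 0.167602628449
D = 1 − m·sn²u·sn²v = 0.8358993685815469
cn(u+v) = (cn u·cn v − sn u·sn v·dn u·dn v)/D = 0.815470511921868/0.8358993685815469 = 0.9755606267601984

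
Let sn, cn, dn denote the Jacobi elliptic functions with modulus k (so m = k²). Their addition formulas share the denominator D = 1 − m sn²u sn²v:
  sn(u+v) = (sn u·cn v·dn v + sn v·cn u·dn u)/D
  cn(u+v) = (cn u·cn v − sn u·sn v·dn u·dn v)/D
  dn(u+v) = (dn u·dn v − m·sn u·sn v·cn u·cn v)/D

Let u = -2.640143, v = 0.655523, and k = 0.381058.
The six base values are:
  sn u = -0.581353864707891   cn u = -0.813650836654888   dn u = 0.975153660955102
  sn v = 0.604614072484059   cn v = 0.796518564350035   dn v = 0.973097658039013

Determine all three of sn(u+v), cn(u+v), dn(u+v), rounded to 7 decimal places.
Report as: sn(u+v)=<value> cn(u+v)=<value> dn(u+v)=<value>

m = k² = 0.145205199364
D = 1 − m·sn²u·sn²v = 0.982060109095771
sn(u+v) = (sn u·cn v·dn v + sn v·cn u·dn u)/D = -0.9303234901920264/0.982060109095771 = -0.9473182767281109
cn(u+v) = (cn u·cn v − sn u·sn v·dn u·dn v)/D = -0.3145477093766926/0.982060109095771 = -0.320293744205038
dn(u+v) = (dn u·dn v − m·sn u·sn v·cn u·cn v)/D = 0.9158420698901035/0.982060109095771 = 0.9325723154903038

sn(u+v)=-0.9473183 cn(u+v)=-0.3202937 dn(u+v)=0.9325723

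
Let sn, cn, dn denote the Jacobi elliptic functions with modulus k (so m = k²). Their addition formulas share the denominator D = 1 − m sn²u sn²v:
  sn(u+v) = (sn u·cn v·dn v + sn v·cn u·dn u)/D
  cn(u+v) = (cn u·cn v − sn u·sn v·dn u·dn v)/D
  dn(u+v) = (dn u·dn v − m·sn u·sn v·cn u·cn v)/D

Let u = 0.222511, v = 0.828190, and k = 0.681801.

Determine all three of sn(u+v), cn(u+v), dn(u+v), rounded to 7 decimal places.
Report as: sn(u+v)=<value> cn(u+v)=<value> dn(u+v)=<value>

sn(u+v)=0.8300068 cn(u+v)=0.5577532 dn(u+v)=0.8244742

sn u = 0.2198559590192181, cn u = 0.9755323455855987, dn u = 0.9887014644390971
sn v = 0.7104459598070002, cn v = 0.7037517589277559, dn v = 0.8748561802690162
m = k² = 0.464852603601
D = 1 − m·sn²u·sn²v = 0.988658934778011
sn(u+v) = (sn u·cn v·dn v + sn v·cn u·dn u)/D = 0.8205936797475093/0.988658934778011 = 0.8300068414713328
cn(u+v) = (cn u·cn v − sn u·sn v·dn u·dn v)/D = 0.5514276943306652/0.988658934778011 = 0.5577532098614779
dn(u+v) = (dn u·dn v − m·sn u·sn v·cn u·cn v)/D = 0.8151238176804593/0.988658934778011 = 0.8244742337391443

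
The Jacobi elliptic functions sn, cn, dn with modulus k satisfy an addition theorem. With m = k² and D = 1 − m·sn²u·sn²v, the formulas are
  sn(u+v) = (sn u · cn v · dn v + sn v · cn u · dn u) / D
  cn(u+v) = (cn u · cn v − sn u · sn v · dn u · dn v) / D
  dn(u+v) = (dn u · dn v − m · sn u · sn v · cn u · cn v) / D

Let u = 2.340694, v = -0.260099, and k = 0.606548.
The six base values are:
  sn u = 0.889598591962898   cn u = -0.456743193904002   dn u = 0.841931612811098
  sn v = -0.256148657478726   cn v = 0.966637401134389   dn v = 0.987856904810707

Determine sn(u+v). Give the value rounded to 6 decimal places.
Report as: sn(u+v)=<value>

sn(u+v)=0.966440

m = k² = 0.367900476304
D = 1 − m·sn²u·sn²v = 0.9808969509065153
sn(u+v) = (sn u·cn v·dn v + sn v·cn u·dn u)/D = 0.9479782678176221/0.9808969509065153 = 0.9664402228404618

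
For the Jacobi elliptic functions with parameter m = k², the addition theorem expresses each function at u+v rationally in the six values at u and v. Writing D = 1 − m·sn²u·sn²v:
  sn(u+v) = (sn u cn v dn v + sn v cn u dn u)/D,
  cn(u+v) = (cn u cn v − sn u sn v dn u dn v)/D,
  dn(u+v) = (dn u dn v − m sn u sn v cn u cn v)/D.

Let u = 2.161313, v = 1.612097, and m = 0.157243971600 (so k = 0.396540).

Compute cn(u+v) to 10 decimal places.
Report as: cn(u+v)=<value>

cn(u+v)=-0.8809183934

sn u = 0.8855750524286406, cn u = -0.4644963148572985, dn u = 0.9363132428312598
sn v = 0.9997020917005605, cn v = 0.02440753673610292, dn v = 0.9180684631404413
m = k² = 0.1572439716
D = 1 − m·sn²u·sn²v = 0.8767559523770044
cn(u+v) = (cn u·cn v − sn u·sn v·dn u·dn v)/D = -0.7723504450024972/0.8767559523770044 = -0.8809183934349693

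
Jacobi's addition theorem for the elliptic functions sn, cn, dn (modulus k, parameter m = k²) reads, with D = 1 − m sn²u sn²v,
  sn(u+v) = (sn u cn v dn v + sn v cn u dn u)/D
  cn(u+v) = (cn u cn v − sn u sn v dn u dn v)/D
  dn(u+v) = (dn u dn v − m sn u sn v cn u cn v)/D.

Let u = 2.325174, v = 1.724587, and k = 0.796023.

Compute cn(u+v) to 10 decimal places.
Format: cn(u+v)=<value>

sn u = 0.978710663837199, cn u = -0.2052448208636439, dn u = 0.6269292436361297
sn v = 0.9871623353824184, cn v = 0.1597201415048511, dn v = 0.6184757016250849
m = k² = 0.633652616529
D = 1 − m·sn²u·sn²v = 0.4085241368775123
cn(u+v) = (cn u·cn v − sn u·sn v·dn u·dn v)/D = -0.4073957867389736/0.4085241368775123 = -0.9972379841564245

cn(u+v)=-0.9972379842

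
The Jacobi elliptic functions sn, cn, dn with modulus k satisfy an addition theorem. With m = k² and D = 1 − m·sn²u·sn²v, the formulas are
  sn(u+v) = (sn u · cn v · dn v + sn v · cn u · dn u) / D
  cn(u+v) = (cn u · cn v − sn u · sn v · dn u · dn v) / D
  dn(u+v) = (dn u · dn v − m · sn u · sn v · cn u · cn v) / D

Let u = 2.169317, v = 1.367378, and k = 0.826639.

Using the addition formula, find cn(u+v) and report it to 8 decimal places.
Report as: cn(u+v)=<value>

sn u = 0.9977961199361272, cn u = -0.06635437468931258, dn u = 0.5653995121852574
sn v = 0.9190316974124388, cn v = 0.3941836363311034, dn v = 0.6502650233314564
m = k² = 0.683332036321
D = 1 − m·sn²u·sn²v = 0.4253857598312064
cn(u+v) = (cn u·cn v − sn u·sn v·dn u·dn v)/D = -0.3633018971464484/0.4253857598312064 = -0.854052795022116

cn(u+v)=-0.85405280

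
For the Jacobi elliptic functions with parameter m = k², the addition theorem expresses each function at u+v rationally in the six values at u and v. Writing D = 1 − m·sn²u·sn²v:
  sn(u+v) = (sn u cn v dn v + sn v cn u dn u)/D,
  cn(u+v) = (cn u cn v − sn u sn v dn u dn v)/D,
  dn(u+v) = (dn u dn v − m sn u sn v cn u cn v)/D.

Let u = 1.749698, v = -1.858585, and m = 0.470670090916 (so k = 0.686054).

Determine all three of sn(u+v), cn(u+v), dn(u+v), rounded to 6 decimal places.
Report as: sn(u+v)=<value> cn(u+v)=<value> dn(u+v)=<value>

sn u = 0.9982923993896143, cn u = 0.05841476971560125, dn u = 0.7286535320206936
sn v = -0.9997836123717355, cn v = -0.02080212568280944, dn v = 0.7276905808204927
m = k² = 0.470670090916
D = 1 − m·sn²u·sn²v = 0.531138947068993
sn(u+v) = (sn u·cn v·dn v + sn v·cn u·dn u)/D = -0.05766658002221868/0.531138947068993 = -0.1085715523978098
cn(u+v) = (cn u·cn v − sn u·sn v·dn u·dn v)/D = 0.5279991918953093/0.531138947068993 = 0.9940886368981036
dn(u+v) = (dn u·dn v − m·sn u·sn v·cn u·cn v)/D = 0.5296634767075744/0.531138947068993 = 0.9972220633234283

sn(u+v)=-0.108572 cn(u+v)=0.994089 dn(u+v)=0.997222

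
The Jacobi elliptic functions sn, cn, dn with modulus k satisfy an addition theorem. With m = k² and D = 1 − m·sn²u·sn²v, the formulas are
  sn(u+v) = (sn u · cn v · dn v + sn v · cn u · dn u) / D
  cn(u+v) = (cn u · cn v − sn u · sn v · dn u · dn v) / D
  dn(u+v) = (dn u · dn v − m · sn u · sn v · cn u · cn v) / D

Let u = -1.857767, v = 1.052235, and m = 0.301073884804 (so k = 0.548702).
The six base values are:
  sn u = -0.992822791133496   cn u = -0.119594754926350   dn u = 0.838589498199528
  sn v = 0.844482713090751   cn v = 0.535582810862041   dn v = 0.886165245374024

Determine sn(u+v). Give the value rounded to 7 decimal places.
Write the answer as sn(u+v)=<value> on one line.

sn(u+v)=-0.7051379

m = k² = 0.301073884804
D = 1 − m·sn²u·sn²v = 0.7883598354897123
sn(u+v) = (sn u·cn v·dn v + sn v·cn u·dn u)/D = -0.5559023989236476/0.7883598354897123 = -0.705137900104123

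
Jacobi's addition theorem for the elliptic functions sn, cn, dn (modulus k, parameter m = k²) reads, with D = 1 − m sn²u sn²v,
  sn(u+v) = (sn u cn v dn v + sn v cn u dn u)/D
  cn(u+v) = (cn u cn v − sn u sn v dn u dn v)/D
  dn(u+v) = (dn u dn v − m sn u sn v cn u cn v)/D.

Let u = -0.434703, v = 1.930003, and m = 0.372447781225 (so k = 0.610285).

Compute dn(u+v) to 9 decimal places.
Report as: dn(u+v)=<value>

dn(u+v)=0.802303703

sn u = -0.416696067740351, cn u = 0.9090458663509388, dn u = 0.9671245014189354
sn v = 0.9907925645826817, cn v = -0.1353886773983429, dn v = 0.796479266273081
m = k² = 0.372447781225
D = 1 − m·sn²u·sn²v = 0.9365152120649149
dn(u+v) = (dn u·dn v − m·sn u·sn v·cn u·cn v)/D = 0.7513696226050231/0.9365152120649149 = 0.8023037030528679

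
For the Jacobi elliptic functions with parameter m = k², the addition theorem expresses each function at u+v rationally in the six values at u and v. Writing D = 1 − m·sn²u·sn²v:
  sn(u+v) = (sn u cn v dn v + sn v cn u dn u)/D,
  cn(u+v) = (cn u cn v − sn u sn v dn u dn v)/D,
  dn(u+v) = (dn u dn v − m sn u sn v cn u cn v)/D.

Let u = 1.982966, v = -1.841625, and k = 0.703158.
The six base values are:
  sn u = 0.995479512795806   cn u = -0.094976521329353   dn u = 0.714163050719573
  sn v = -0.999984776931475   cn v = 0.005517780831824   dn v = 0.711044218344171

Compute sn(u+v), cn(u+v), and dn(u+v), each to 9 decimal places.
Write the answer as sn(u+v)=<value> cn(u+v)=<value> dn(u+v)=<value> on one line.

m = k² = 0.494431172964
D = 1 − m·sn²u·sn²v = 0.5100437806279278
sn(u+v) = (sn u·cn v·dn v + sn v·cn u·dn u)/D = 0.07173334019964894/0.5100437806279278 = 0.140641534950855
cn(u+v) = (cn u·cn v − sn u·sn v·dn u·dn v)/D = 0.5049742429679272/0.5100437806279278 = 0.9900605833213781
dn(u+v) = (dn u·dn v − m·sn u·sn v·cn u·cn v)/D = 0.5075435719886699/0.5100437806279278 = 0.995098050923825

sn(u+v)=0.140641535 cn(u+v)=0.990060583 dn(u+v)=0.995098051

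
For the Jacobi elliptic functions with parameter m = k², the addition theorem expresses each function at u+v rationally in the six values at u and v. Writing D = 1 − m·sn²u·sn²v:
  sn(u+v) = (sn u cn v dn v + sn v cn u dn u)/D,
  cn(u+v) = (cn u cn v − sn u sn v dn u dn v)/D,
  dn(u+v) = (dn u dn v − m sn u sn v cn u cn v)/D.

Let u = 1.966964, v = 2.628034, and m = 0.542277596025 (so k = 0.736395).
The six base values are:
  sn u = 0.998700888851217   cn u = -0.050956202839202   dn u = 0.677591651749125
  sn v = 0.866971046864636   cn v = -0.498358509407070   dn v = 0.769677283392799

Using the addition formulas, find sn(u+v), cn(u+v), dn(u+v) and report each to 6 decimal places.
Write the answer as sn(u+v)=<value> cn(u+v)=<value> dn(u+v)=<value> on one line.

m = k² = 0.542277596025
D = 1 − m·sn²u·sn²v = 0.5934614599743841
sn(u+v) = (sn u·cn v·dn v + sn v·cn u·dn u)/D = -0.413011257608735/0.5934614599743841 = -0.6959361061568548
cn(u+v) = (cn u·cn v − sn u·sn v·dn u·dn v)/D = -0.4261668752535544/0.5934614599743841 = -0.7181037084901003
dn(u+v) = (dn u·dn v − m·sn u·sn v·cn u·cn v)/D = 0.5096034876324326/0.5934614599743841 = 0.8586968522849469

sn(u+v)=-0.695936 cn(u+v)=-0.718104 dn(u+v)=0.858697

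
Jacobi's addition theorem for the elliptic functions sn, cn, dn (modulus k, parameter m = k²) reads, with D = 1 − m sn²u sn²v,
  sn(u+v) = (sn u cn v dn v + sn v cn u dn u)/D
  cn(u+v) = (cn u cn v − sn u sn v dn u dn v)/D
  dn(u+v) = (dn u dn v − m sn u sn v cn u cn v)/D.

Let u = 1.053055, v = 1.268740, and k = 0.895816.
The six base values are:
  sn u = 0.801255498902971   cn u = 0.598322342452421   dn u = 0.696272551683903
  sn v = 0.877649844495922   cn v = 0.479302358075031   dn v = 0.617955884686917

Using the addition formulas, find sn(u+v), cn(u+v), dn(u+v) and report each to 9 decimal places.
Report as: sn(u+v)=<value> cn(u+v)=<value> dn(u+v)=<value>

sn(u+v)=0.999657056 cn(u+v)=-0.026187201 dn(u+v)=0.445043835

m = k² = 0.802486305856
D = 1 − m·sn²u·sn²v = 0.6031537904102407
sn(u+v) = (sn u·cn v·dn v + sn v·cn u·dn u)/D = 0.6029469427086476/0.6031537904102407 = 0.9996570564508059
cn(u+v) = (cn u·cn v − sn u·sn v·dn u·dn v)/D = -0.01579490945005502/0.6031537904102407 = -0.02618720084526363
dn(u+v) = (dn u·dn v − m·sn u·sn v·cn u·cn v)/D = 0.2684298757727388/0.6031537904102407 = 0.4450438346580956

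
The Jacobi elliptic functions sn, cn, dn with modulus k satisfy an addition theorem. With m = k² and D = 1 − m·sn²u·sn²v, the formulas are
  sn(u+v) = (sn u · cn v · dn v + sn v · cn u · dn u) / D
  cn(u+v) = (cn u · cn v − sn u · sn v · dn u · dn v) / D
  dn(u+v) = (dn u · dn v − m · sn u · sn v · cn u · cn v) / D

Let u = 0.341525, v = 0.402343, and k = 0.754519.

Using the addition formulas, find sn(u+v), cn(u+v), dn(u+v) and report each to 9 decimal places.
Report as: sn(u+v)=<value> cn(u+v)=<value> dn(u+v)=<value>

sn(u+v)=0.651249648 cn(u+v)=0.758863556 dn(u+v)=0.870945157

sn u = 0.3314533279894017, cn u = 0.9434716166185128, dn u = 0.968223153769132
sn v = 0.3860852648779004, cn v = 0.922463098581272, dn v = 0.9566291130659292
m = k² = 0.569298921361
D = 1 − m·sn²u·sn²v = 0.9906770880480328
sn(u+v) = (sn u·cn v·dn v + sn v·cn u·dn u)/D = 0.6451781045163254/0.9906770880480328 = 0.651249647640023
cn(u+v) = (cn u·cn v − sn u·sn v·dn u·dn v)/D = 0.7517887377688304/0.9906770880480328 = 0.7588635558838926
dn(u+v) = (dn u·dn v − m·sn u·sn v·cn u·cn v)/D = 0.8628254121145313/0.9906770880480328 = 0.8709451571294413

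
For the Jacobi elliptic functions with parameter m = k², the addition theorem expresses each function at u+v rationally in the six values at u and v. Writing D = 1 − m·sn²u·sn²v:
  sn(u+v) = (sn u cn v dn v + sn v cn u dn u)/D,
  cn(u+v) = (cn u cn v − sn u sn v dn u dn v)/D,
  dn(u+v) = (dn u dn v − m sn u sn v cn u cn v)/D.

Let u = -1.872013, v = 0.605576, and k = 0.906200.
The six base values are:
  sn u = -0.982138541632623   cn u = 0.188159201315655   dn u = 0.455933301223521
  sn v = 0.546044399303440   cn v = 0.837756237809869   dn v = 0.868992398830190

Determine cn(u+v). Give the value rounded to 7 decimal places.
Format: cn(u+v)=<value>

cn(u+v)=0.4845555

m = k² = 0.82119844
D = 1 − m·sn²u·sn²v = 0.7638165087466666
cn(u+v) = (cn u·cn v − sn u·sn v·dn u·dn v)/D = 0.3701115178036832/0.7638165087466666 = 0.4845555360030026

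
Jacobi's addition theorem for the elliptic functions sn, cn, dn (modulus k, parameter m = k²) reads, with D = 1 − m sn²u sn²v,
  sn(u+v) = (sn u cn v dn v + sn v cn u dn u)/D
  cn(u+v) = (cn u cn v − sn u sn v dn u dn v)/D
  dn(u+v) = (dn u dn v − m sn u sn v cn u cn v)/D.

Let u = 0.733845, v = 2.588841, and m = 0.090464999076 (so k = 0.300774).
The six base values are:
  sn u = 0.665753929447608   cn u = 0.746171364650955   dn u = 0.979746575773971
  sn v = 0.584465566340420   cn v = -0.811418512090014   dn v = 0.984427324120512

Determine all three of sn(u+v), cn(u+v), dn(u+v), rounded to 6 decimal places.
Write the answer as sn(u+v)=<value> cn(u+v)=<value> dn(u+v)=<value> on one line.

m = k² = 0.090464999076
D = 1 − m·sn²u·sn²v = 0.9863029853669299
sn(u+v) = (sn u·cn v·dn v + sn v·cn u·dn u)/D = -0.1045139058666106/0.9863029853669299 = -0.105965314327553
cn(u+v) = (cn u·cn v − sn u·sn v·dn u·dn v)/D = -0.9807499285874171/0.9863029853669299 = -0.9943698266537772
dn(u+v) = (dn u·dn v − m·sn u·sn v·cn u·cn v)/D = 0.9858019149906716/0.9863029853669299 = 0.9994919711450818

sn(u+v)=-0.105965 cn(u+v)=-0.994370 dn(u+v)=0.999492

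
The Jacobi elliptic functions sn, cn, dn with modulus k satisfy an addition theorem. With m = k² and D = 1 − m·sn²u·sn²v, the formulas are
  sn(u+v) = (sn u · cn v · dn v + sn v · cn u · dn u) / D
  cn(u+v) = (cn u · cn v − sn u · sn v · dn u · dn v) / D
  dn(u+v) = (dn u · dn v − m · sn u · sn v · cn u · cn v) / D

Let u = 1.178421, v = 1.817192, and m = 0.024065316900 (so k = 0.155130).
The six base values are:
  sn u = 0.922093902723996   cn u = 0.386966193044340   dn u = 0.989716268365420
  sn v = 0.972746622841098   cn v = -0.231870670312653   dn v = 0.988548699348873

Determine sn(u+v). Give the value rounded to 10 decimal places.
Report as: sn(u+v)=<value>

sn(u+v)=0.1643734193

m = k² = 0.0240653169
D = 1 − m·sn²u·sn²v = 0.9806383953018291
sn(u+v) = (sn u·cn v·dn v + sn v·cn u·dn u)/D = 0.1611908861404462/0.9806383953018291 = 0.1643734193079738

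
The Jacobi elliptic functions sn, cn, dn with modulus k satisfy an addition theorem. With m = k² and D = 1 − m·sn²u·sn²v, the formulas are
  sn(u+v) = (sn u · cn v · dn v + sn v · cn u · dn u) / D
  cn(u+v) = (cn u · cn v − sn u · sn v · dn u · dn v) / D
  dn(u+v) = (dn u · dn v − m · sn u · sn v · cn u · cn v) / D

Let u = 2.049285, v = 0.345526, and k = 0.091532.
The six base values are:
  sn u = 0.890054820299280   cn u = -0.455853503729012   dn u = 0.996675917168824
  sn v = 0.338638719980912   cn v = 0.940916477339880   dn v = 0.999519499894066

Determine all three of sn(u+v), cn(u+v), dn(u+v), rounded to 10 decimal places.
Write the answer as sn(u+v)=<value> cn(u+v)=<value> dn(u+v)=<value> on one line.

sn(u+v)=0.6837287326 cn(u+v)=-0.7297362676 dn(u+v)=0.9980397591

m = k² = 0.008378107024
D = 1 − m·sn²u·sn²v = 0.9992388808576202
sn(u+v) = (sn u·cn v·dn v + sn v·cn u·dn u)/D = 0.6832083335465319/0.9992388808576202 = 0.6837287325730883
cn(u+v) = (cn u·cn v − sn u·sn v·dn u·dn v)/D = -0.7291808513600451/0.9992388808576202 = -0.7297362676022059
dn(u+v) = (dn u·dn v − m·sn u·sn v·cn u·cn v)/D = 0.9972801319661256/0.9992388808576202 = 0.9980397591316568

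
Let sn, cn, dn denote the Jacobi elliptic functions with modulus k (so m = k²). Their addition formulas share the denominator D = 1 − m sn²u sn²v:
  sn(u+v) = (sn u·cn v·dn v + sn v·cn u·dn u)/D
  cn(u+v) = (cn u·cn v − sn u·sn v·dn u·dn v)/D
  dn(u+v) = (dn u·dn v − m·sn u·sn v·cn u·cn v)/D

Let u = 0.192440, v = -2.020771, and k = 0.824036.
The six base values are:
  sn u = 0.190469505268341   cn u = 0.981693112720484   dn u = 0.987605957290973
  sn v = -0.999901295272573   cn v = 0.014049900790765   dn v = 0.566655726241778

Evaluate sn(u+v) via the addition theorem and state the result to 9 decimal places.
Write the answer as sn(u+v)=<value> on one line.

m = k² = 0.679035329296
D = 1 − m·sn²u·sn²v = 0.9753703897145256
sn(u+v) = (sn u·cn v·dn v + sn v·cn u·dn u)/D = -0.9679138548322649/0.9753703897145256 = -0.9923551760839868

sn(u+v)=-0.992355176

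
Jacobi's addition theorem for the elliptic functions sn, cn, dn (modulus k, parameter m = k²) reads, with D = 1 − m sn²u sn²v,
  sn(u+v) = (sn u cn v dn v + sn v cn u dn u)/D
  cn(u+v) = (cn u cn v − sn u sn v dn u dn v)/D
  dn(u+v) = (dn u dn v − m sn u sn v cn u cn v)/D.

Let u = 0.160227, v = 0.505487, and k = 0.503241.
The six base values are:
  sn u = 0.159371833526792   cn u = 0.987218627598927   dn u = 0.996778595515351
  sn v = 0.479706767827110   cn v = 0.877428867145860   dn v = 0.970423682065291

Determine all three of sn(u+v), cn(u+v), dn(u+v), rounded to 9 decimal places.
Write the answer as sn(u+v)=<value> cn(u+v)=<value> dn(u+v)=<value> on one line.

sn(u+v)=0.608652390 cn(u+v)=0.793436997 dn(u+v)=0.951935409

m = k² = 0.253251504081
D = 1 − m·sn²u·sn²v = 0.9985197779721727
sn(u+v) = (sn u·cn v·dn v + sn v·cn u·dn u)/D = 0.6077514494277249/0.9985197779721727 = 0.6086523901028448
cn(u+v) = (cn u·cn v − sn u·sn v·dn u·dn v)/D = 0.7922625339621309/0.9985197779721727 = 0.7934369968826097
dn(u+v) = (dn u·dn v − m·sn u·sn v·cn u·cn v)/D = 0.9505263328557526/0.9985197779721727 = 0.9519354086166558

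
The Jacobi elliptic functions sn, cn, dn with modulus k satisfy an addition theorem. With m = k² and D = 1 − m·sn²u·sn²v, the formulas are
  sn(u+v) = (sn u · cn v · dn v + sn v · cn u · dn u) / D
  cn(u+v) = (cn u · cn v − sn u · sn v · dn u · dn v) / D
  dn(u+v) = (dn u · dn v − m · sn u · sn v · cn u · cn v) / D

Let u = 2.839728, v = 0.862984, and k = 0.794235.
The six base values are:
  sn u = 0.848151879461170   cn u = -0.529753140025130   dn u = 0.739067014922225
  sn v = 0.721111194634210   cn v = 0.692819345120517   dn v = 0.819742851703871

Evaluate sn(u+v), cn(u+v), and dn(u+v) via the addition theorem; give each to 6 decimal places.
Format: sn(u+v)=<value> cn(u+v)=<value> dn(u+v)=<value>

sn(u+v)=0.260934 cn(u+v)=-0.965357 dn(u+v)=0.978290

m = k² = 0.630809235225
D = 1 − m·sn²u·sn²v = 0.7640338124399649
sn(u+v) = (sn u·cn v·dn v + sn v·cn u·dn u)/D = 0.1993623698215084/0.7640338124399649 = 0.2609339620518086
cn(u+v) = (cn u·cn v − sn u·sn v·dn u·dn v)/D = -0.737565123938693/0.7640338124399649 = -0.9653566529775124
dn(u+v) = (dn u·dn v − m·sn u·sn v·cn u·cn v)/D = 0.7474462722330757/0.7640338124399649 = 0.9782895207819188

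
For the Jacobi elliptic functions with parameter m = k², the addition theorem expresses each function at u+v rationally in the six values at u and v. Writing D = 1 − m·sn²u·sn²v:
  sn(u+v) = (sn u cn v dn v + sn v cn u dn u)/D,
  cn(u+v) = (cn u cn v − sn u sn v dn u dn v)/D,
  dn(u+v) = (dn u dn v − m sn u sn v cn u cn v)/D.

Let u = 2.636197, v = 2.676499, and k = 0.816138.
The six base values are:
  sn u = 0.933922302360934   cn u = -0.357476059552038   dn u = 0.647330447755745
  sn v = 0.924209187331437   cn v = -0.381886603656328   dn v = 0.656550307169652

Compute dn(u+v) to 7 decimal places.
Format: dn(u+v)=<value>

dn(u+v)=0.6878623

m = k² = 0.666081235044
D = 1 − m·sn²u·sn²v = 0.5037628717552032
dn(u+v) = (dn u·dn v − m·sn u·sn v·cn u·cn v)/D = 0.3465194711627744/0.5037628717552032 = 0.6878622673311281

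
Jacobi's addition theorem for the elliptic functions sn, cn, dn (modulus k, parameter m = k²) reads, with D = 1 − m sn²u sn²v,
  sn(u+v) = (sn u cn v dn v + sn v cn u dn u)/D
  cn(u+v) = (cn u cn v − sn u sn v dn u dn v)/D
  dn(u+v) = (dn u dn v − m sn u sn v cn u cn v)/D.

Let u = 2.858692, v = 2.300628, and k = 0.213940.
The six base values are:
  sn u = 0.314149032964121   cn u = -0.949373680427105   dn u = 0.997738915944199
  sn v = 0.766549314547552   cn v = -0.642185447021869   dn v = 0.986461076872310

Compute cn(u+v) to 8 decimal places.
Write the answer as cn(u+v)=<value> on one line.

cn(u+v)=0.37365243

m = k² = 0.0457703236
D = 1 − m·sn²u·sn²v = 0.9973457878275649
cn(u+v) = (cn u·cn v − sn u·sn v·dn u·dn v)/D = 0.3726606748174555/0.9973457878275649 = 0.3736524276391553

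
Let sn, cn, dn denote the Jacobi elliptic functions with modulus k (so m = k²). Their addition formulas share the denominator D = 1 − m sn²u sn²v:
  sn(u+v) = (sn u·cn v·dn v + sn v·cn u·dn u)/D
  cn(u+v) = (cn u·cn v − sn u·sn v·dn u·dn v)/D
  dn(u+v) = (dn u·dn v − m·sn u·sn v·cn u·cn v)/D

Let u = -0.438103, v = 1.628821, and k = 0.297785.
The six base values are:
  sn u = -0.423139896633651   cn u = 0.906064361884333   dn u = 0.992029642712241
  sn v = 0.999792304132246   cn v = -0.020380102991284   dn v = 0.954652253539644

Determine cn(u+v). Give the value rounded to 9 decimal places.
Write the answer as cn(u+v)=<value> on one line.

cn(u+v)=0.388346188

m = k² = 0.088675906225
D = 1 − m·sn²u·sn²v = 0.9841294065875428
cn(u+v) = (cn u·cn v − sn u·sn v·dn u·dn v)/D = 0.3821829030988364/0.9841294065875428 = 0.3883461875446351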